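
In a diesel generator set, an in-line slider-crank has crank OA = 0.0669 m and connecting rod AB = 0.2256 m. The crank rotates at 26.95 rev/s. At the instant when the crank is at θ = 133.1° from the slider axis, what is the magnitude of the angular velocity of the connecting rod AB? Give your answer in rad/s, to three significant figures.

ω = 169.3 rad/s (converted from 26.95 rev/s).
The rod makes angle φ with the slider axis where L sinφ = r sinθ; differentiating, L cosφ·φ̇ = r ω cosθ.
L cosφ = √(L² − r² sin²θ) = 0.22025 m.
|ω_rod| = r ω |cosθ| / √(L² − r² sin²θ) = 0.0669·169.3·0.68327/0.22025 = 35.144 rad/s.

35.1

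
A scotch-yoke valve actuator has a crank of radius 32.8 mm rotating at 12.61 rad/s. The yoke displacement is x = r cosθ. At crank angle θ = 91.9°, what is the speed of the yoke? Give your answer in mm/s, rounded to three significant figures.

ω = 12.61 rad/s
x = r cosθ ⇒ ẋ = −rω sinθ.
|v| = rω|sinθ| = 0.0328·12.61·|sin 91.9°| = 0.41338 m/s = 413.38 mm/s.

413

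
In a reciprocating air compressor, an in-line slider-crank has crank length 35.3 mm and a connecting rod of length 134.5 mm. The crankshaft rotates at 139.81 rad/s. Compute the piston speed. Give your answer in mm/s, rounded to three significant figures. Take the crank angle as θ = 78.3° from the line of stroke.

ω = 139.8 rad/s
For an in-line slider-crank, x = r cosθ + √(L² − r² sin²θ), so v = −rω sinθ·[1 + r cosθ/√(L² − r² sin²θ)].
With r = 0.0353 m, L = 0.1345 m, θ = 78.3°: √(L² − r² sin²θ) = 0.12998 m.
v = −0.0353·139.8·0.97922·[1 + 0.0353·0.20279/0.12998] = -5.0989 m/s.
|v| = 5.0989 m/s = 5098.9 mm/s.

5100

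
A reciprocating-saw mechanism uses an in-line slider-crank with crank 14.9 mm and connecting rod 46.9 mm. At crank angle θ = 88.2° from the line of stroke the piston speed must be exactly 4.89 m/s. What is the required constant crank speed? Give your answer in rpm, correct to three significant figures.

3100

For an in-line slider-crank, |v_piston| = rω|sinθ|·[1 + r cosθ/√(L² − r² sin²θ)].
With r = 0.0149 m, L = 0.0469 m, θ = 88.2°: the bracketed kinematic factor |dx/dθ| = 0.015049 m.
ω = v/|dx/dθ| = 4.89/0.015049 = 324.93 rad/s.
N = 60ω/(2π) = 3102.9 rpm.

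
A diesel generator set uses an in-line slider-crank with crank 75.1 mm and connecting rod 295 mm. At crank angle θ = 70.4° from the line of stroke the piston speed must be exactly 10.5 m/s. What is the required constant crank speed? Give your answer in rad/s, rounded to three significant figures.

136

For an in-line slider-crank, |v_piston| = rω|sinθ|·[1 + r cosθ/√(L² − r² sin²θ)].
With r = 0.0751 m, L = 0.295 m, θ = 70.4°: the bracketed kinematic factor |dx/dθ| = 0.076972 m.
ω = v/|dx/dθ| = 10.5/0.076972 = 136.41 rad/s.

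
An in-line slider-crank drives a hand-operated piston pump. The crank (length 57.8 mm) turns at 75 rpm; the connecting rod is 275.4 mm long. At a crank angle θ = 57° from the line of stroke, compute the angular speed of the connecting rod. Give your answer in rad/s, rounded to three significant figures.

ω = 7.854 rad/s (converted from 75 rpm).
The rod makes angle φ with the slider axis where L sinφ = r sinθ; differentiating, L cosφ·φ̇ = r ω cosθ.
L cosφ = √(L² − r² sin²θ) = 0.2711 m.
|ω_rod| = r ω |cosθ| / √(L² − r² sin²θ) = 0.0578·7.854·0.54464/0.2711 = 0.912 rad/s.

0.912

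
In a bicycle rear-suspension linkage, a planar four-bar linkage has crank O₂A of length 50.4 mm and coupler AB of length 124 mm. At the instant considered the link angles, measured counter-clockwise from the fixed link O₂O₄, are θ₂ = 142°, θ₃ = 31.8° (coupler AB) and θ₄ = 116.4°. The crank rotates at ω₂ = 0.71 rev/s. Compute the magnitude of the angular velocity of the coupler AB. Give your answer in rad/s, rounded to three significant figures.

ω₂ = 4.461 rad/s (from 0.71 rev/s).
Differentiating the loop-closure r₂e^{iθ₂}+r₃e^{iθ₃}=r₁+r₄e^{iθ₄} gives r₂ω₂e^{iθ₂}+r₃ω₃e^{iθ₃}=r₄ω₄e^{iθ₄}.
Eliminating the other unknown: ω₃ = r₂ω₂ sin(θ₄−θ₂) / [r₃ sin(θ₃−θ₄)].
Numerator sine = -0.43209; denominator sine = -0.99556.
Result = 0.0504·4.461·(-0.43209) / (0.124·(-0.99556)) = +0.78695 rad/s; magnitude 0.78695 rad/s.

0.787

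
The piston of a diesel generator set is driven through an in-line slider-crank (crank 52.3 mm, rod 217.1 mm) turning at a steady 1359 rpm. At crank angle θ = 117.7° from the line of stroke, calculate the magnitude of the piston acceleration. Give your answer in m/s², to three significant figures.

ω = 2π·1359/60 = 142.3 rad/s
x(θ) = r cosθ + √(L² − r² sin²θ); with ω constant, a = ω²·d²x/dθ².
d²x/dθ² = −r cosθ − r²(cos2θ)/√u − r⁴ sin²2θ/(4u^{3/2}),  u = L² − r² sin²θ = 0.0449882 m².
Substituting r = 0.0523 m, L = 0.2171 m, θ = 117.7°: d²x/dθ² = +0.031501 m.
a = ω²·d²x/dθ² = (142.3)²·(+0.031501) = +638.01 m/s²;  |a| = 638.01 m/s².

638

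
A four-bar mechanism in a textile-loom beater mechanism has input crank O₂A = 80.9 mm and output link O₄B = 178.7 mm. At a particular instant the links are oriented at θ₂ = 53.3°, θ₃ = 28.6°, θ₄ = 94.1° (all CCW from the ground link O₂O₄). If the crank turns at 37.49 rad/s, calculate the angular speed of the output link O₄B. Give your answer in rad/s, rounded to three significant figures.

7.79

ω₂ = 37.49 rad/s
Differentiating the loop-closure r₂e^{iθ₂}+r₃e^{iθ₃}=r₁+r₄e^{iθ₄} gives r₂ω₂e^{iθ₂}+r₃ω₃e^{iθ₃}=r₄ω₄e^{iθ₄}.
Eliminating the other unknown: ω₄ = r₂ω₂ sin(θ₂−θ₃) / [r₄ sin(θ₄−θ₃)].
Numerator sine = +0.41787; denominator sine = +0.90996.
Result = 0.0809·37.49·(+0.41787) / (0.1787·(+0.90996)) = +7.7939 rad/s; magnitude 7.7939 rad/s.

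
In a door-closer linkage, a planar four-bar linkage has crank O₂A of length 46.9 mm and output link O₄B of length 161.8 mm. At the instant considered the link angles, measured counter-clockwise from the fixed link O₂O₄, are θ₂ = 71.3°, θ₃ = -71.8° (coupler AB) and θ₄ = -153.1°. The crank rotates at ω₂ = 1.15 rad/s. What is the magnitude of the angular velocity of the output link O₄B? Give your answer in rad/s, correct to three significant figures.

ω₂ = 1.15 rad/s
Differentiating the loop-closure r₂e^{iθ₂}+r₃e^{iθ₃}=r₁+r₄e^{iθ₄} gives r₂ω₂e^{iθ₂}+r₃ω₃e^{iθ₃}=r₄ω₄e^{iθ₄}.
Eliminating the other unknown: ω₄ = r₂ω₂ sin(θ₂−θ₃) / [r₄ sin(θ₄−θ₃)].
Numerator sine = +0.60042; denominator sine = -0.98849.
Result = 0.0469·1.15·(+0.60042) / (0.1618·(-0.98849)) = -0.20248 rad/s; magnitude 0.20248 rad/s.

0.202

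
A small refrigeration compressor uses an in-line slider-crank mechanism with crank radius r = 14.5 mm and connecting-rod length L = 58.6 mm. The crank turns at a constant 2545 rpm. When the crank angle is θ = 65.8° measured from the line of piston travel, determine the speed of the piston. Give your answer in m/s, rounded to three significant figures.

3.89

ω = 2π·2545/60 = 266.5 rad/s
For an in-line slider-crank, x = r cosθ + √(L² − r² sin²θ), so v = −rω sinθ·[1 + r cosθ/√(L² − r² sin²θ)].
With r = 0.0145 m, L = 0.0586 m, θ = 65.8°: √(L² − r² sin²θ) = 0.057088 m.
v = −0.0145·266.5·0.91212·[1 + 0.0145·0.40992/0.057088] = -3.8918 m/s.
|v| = 3.8918 m/s.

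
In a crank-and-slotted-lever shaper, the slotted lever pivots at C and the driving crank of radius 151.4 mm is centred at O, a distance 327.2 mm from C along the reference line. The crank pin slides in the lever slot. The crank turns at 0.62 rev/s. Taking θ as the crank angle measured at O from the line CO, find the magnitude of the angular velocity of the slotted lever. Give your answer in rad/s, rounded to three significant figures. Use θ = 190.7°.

3.07

ω = 3.896 rad/s (from 0.62 rev/s).
Crank pin A relative to C: A = (d + r cosθ, r sinθ); lever angle φ = atan2(r sinθ, d + r cosθ).
Differentiating tanφ: φ̇ = rω(d cosθ + r)/(d² + r² + 2dr cosθ).
d² + r² + 2dr cosθ = |CA|² = 0.0326283 m²;  d cosθ + r = -0.17011 m.
|ω_lever| = |0.1514·3.896·-0.17011| / 0.0326283 = 3.0749 rad/s.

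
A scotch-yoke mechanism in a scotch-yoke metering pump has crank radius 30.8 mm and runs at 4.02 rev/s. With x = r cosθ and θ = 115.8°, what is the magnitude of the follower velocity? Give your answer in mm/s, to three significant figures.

700

ω = 25.26 rad/s (from 4.02 rev/s).
x = r cosθ ⇒ ẋ = −rω sinθ.
|v| = rω|sinθ| = 0.0308·25.26·|sin 115.8°| = 0.70041 m/s = 700.41 mm/s.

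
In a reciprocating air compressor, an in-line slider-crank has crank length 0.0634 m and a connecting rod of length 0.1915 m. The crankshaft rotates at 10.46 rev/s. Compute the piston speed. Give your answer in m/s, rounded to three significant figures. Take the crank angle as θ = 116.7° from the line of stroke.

ω = 2π·10.5 = 65.72 rad/s
For an in-line slider-crank, x = r cosθ + √(L² − r² sin²θ), so v = −rω sinθ·[1 + r cosθ/√(L² − r² sin²θ)].
With r = 0.0634 m, L = 0.1915 m, θ = 116.7°: √(L² − r² sin²θ) = 0.18293 m.
v = −0.0634·65.72·0.89337·[1 + 0.0634·-0.44932/0.18293] = -3.1428 m/s.
|v| = 3.1428 m/s.

3.14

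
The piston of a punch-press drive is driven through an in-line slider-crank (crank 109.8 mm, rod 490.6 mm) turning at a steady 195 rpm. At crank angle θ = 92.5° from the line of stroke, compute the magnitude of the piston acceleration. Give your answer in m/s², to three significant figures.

ω = 2π·195/60 = 20.42 rad/s
x(θ) = r cosθ + √(L² − r² sin²θ); with ω constant, a = ω²·d²x/dθ².
d²x/dθ² = −r cosθ − r²(cos2θ)/√u − r⁴ sin²2θ/(4u^{3/2}),  u = L² − r² sin²θ = 0.228655 m².
Substituting r = 0.1098 m, L = 0.4906 m, θ = 92.5°: d²x/dθ² = +0.029903 m.
a = ω²·d²x/dθ² = (20.42)²·(+0.029903) = +12.469 m/s²;  |a| = 12.469 m/s².

12.5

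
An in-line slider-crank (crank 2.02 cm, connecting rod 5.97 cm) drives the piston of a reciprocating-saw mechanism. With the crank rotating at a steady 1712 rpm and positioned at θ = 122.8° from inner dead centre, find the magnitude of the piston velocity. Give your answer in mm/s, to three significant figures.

2460

ω = 2π·1712/60 = 179.3 rad/s
For an in-line slider-crank, x = r cosθ + √(L² − r² sin²θ), so v = −rω sinθ·[1 + r cosθ/√(L² − r² sin²θ)].
With r = 0.0202 m, L = 0.0597 m, θ = 122.8°: √(L² − r² sin²θ) = 0.057235 m.
v = −0.0202·179.3·0.84057·[1 + 0.0202·-0.54171/0.057235] = -2.4621 m/s.
|v| = 2.4621 m/s = 2462.1 mm/s.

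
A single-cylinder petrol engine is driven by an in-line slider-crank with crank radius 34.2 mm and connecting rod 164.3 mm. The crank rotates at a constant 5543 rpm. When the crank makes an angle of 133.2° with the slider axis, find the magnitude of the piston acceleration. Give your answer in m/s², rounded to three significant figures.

8010

ω = 2π·5543/60 = 580.5 rad/s
x(θ) = r cosθ + √(L² − r² sin²θ); with ω constant, a = ω²·d²x/dθ².
d²x/dθ² = −r cosθ − r²(cos2θ)/√u − r⁴ sin²2θ/(4u^{3/2}),  u = L² − r² sin²θ = 0.0263729 m².
Substituting r = 0.0342 m, L = 0.1643 m, θ = 133.2°: d²x/dθ² = +0.023784 m.
a = ω²·d²x/dθ² = (580.5)²·(+0.023784) = +8013.7 m/s²;  |a| = 8013.7 m/s².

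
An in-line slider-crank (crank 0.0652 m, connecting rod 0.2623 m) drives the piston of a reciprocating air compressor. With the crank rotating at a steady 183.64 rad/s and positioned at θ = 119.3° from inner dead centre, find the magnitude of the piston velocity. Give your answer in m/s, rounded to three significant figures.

9.14

ω = 183.6 rad/s
For an in-line slider-crank, x = r cosθ + √(L² − r² sin²θ), so v = −rω sinθ·[1 + r cosθ/√(L² − r² sin²θ)].
With r = 0.0652 m, L = 0.2623 m, θ = 119.3°: √(L² − r² sin²θ) = 0.25606 m.
v = −0.0652·183.6·0.87207·[1 + 0.0652·-0.48938/0.25606] = -9.1405 m/s.
|v| = 9.1405 m/s.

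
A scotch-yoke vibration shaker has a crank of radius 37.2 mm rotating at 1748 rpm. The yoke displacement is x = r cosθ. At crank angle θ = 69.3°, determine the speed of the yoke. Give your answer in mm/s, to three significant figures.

6370

ω = 183.1 rad/s (from 1748 rpm).
x = r cosθ ⇒ ẋ = −rω sinθ.
|v| = rω|sinθ| = 0.0372·183.1·|sin 69.3°| = 6.3699 m/s = 6369.9 mm/s.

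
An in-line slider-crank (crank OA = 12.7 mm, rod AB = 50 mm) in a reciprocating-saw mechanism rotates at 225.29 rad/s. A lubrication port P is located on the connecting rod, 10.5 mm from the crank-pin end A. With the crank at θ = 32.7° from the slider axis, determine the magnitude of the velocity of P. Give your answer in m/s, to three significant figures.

2.50

ω = 225.3 rad/s.  Crank-pin speed |V_A| = rω = 2.8612 m/s, perpendicular to OA.
Rod angle: sinφ = −(r/L) sinθ ⇒ φ = -7.887°; ω_rod = −rω cosθ/√(L²−r²sin²θ) = -48.614 rad/s.
V_P = V_A + ω_rod × AP, with AP = 0.0105 m along the rod.
Components: V_Px = −rω sinθ − a·ω_rod·sinφ = -1.6158 m/s;  V_Py = rω cosθ + a·ω_rod·cosφ = +1.9021 m/s.
|V_P| = √(V_Px² + V_Py²) = 2.4957 m/s.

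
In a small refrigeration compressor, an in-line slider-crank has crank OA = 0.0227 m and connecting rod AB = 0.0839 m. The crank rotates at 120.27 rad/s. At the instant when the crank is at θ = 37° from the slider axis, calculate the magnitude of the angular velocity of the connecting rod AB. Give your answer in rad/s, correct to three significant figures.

26.3

ω = 120.3 rad/s
The rod makes angle φ with the slider axis where L sinφ = r sinθ; differentiating, L cosφ·φ̇ = r ω cosθ.
L cosφ = √(L² − r² sin²θ) = 0.08278 m.
|ω_rod| = r ω |cosθ| / √(L² − r² sin²θ) = 0.0227·120.3·0.79864/0.08278 = 26.339 rad/s.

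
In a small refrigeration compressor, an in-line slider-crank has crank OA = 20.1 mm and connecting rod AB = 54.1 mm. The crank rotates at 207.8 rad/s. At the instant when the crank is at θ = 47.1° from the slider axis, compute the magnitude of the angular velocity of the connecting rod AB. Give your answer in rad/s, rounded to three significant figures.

54.6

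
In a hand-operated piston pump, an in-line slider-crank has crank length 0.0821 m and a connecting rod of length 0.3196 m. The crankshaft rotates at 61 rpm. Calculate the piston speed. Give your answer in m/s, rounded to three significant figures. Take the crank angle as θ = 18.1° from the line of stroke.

0.203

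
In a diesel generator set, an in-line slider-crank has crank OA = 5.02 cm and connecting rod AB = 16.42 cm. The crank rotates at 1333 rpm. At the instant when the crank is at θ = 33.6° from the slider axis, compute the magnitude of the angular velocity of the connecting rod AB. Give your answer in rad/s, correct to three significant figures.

36.1

ω = 139.6 rad/s (converted from 1333 rpm).
The rod makes angle φ with the slider axis where L sinφ = r sinθ; differentiating, L cosφ·φ̇ = r ω cosθ.
L cosφ = √(L² − r² sin²θ) = 0.16183 m.
|ω_rod| = r ω |cosθ| / √(L² − r² sin²θ) = 0.0502·139.6·0.83292/0.16183 = 36.066 rad/s.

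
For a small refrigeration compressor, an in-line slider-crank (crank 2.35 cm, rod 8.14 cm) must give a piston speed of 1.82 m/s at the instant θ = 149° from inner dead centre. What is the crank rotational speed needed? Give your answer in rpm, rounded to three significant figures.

1920

For an in-line slider-crank, |v_piston| = rω|sinθ|·[1 + r cosθ/√(L² − r² sin²θ)].
With r = 0.0235 m, L = 0.0814 m, θ = 149°: the bracketed kinematic factor |dx/dθ| = 0.0090746 m.
ω = v/|dx/dθ| = 1.82/0.0090746 = 200.56 rad/s.
N = 60ω/(2π) = 1915.2 rpm.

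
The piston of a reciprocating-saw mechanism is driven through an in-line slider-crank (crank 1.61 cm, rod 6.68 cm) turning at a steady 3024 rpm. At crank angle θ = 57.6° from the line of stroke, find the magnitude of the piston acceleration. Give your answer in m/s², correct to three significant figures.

ω = 2π·3024/60 = 316.7 rad/s
x(θ) = r cosθ + √(L² − r² sin²θ); with ω constant, a = ω²·d²x/dθ².
d²x/dθ² = −r cosθ − r²(cos2θ)/√u − r⁴ sin²2θ/(4u^{3/2}),  u = L² − r² sin²θ = 0.00427745 m².
Substituting r = 0.0161 m, L = 0.0668 m, θ = 57.6°: d²x/dθ² = -0.0069885 m.
a = ω²·d²x/dθ² = (316.7)²·(-0.0069885) = -700.81 m/s²;  |a| = 700.81 m/s².

701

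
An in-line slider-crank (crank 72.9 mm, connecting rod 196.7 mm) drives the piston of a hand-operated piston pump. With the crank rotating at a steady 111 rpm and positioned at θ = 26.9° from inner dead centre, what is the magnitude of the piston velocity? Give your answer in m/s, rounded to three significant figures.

0.512

ω = 2π·111/60 = 11.62 rad/s
For an in-line slider-crank, x = r cosθ + √(L² − r² sin²θ), so v = −rω sinθ·[1 + r cosθ/√(L² − r² sin²θ)].
With r = 0.0729 m, L = 0.1967 m, θ = 26.9°: √(L² − r² sin²θ) = 0.19392 m.
v = −0.0729·11.62·0.45243·[1 + 0.0729·0.89180/0.19392] = -0.51192 m/s.
|v| = 0.51192 m/s.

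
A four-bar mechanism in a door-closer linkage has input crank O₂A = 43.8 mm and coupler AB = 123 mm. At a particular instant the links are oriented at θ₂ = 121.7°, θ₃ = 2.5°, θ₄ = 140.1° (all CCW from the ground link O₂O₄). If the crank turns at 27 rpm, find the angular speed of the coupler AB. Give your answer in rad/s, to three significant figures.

0.471

ω₂ = 2.827 rad/s (from 27 rpm).
Differentiating the loop-closure r₂e^{iθ₂}+r₃e^{iθ₃}=r₁+r₄e^{iθ₄} gives r₂ω₂e^{iθ₂}+r₃ω₃e^{iθ₃}=r₄ω₄e^{iθ₄}.
Eliminating the other unknown: ω₃ = r₂ω₂ sin(θ₄−θ₂) / [r₃ sin(θ₃−θ₄)].
Numerator sine = +0.31565; denominator sine = -0.67430.
Result = 0.0438·2.827·(+0.31565) / (0.123·(-0.67430)) = -0.47131 rad/s; magnitude 0.47131 rad/s.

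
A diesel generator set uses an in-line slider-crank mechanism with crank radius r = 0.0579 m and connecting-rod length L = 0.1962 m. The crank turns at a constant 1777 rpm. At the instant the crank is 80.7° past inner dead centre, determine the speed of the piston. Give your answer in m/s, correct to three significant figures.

ω = 2π·1777/60 = 186.1 rad/s
For an in-line slider-crank, x = r cosθ + √(L² − r² sin²θ), so v = −rω sinθ·[1 + r cosθ/√(L² − r² sin²θ)].
With r = 0.0579 m, L = 0.1962 m, θ = 80.7°: √(L² − r² sin²θ) = 0.1877 m.
v = −0.0579·186.1·0.98686·[1 + 0.0579·0.16160/0.1877] = -11.163 m/s.
|v| = 11.163 m/s.

11.2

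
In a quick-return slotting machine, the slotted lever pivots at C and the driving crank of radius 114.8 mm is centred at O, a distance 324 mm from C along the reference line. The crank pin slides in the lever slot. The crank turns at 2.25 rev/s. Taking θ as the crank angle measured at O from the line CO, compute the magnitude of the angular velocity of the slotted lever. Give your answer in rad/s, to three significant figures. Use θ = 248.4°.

ω = 14.14 rad/s (from 2.25 rev/s).
Crank pin A relative to C: A = (d + r cosθ, r sinθ); lever angle φ = atan2(r sinθ, d + r cosθ).
Differentiating tanφ: φ̇ = rω(d cosθ + r)/(d² + r² + 2dr cosθ).
d² + r² + 2dr cosθ = |CA|² = 0.0907701 m²;  d cosθ + r = -0.0044724 m.
|ω_lever| = |0.1148·14.14·-0.0044724| / 0.0907701 = 0.079965 rad/s.

0.0800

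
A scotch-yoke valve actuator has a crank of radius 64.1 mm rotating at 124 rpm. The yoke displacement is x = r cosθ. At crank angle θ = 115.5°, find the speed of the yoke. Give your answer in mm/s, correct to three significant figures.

751

ω = 12.99 rad/s (from 124 rpm).
x = r cosθ ⇒ ẋ = −rω sinθ.
|v| = rω|sinθ| = 0.0641·12.99·|sin 115.5°| = 0.75127 m/s = 751.27 mm/s.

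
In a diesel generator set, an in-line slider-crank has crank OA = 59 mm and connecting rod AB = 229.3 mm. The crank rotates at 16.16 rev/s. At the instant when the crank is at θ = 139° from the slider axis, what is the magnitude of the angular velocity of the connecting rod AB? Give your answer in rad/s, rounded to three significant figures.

ω = 101.5 rad/s (converted from 16.16 rev/s).
The rod makes angle φ with the slider axis where L sinφ = r sinθ; differentiating, L cosφ·φ̇ = r ω cosθ.
L cosφ = √(L² − r² sin²θ) = 0.22601 m.
|ω_rod| = r ω |cosθ| / √(L² − r² sin²θ) = 0.059·101.5·0.75471/0.22601 = 20.004 rad/s.

20.0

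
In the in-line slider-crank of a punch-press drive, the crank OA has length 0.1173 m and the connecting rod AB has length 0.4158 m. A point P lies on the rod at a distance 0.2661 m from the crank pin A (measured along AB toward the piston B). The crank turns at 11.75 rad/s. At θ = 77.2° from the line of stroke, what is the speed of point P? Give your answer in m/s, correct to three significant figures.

1.40

ω = 11.75 rad/s.  Crank-pin speed |V_A| = rω = 1.3783 m/s, perpendicular to OA.
Rod angle: sinφ = −(r/L) sinθ ⇒ φ = -15.968°; ω_rod = −rω cosθ/√(L²−r²sin²θ) = -0.76385 rad/s.
V_P = V_A + ω_rod × AP, with AP = 0.2661 m along the rod.
Components: V_Px = −rω sinθ − a·ω_rod·sinφ = -1.3999 m/s;  V_Py = rω cosθ + a·ω_rod·cosφ = +0.10994 m/s.
|V_P| = √(V_Px² + V_Py²) = 1.4043 m/s.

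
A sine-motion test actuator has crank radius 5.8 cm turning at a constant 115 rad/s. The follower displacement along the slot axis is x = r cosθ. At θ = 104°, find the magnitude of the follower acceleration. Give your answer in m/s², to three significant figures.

ω = 115 rad/s
x = r cosθ ⇒ ẍ = −rω² cosθ (ω constant).
|a| = rω²|cosθ| = 0.058·(115)²·|cos 104°| = 185.57 m/s².

186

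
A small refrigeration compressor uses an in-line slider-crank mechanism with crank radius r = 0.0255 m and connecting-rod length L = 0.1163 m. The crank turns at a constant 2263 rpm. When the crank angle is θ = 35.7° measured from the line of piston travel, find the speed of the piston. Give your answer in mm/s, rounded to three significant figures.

ω = 2π·2263/60 = 237 rad/s
For an in-line slider-crank, x = r cosθ + √(L² − r² sin²θ), so v = −rω sinθ·[1 + r cosθ/√(L² − r² sin²θ)].
With r = 0.0255 m, L = 0.1163 m, θ = 35.7°: √(L² − r² sin²θ) = 0.11534 m.
v = −0.0255·237·0.58354·[1 + 0.0255·0.81208/0.11534] = -4.1594 m/s.
|v| = 4.1594 m/s = 4159.4 mm/s.

4160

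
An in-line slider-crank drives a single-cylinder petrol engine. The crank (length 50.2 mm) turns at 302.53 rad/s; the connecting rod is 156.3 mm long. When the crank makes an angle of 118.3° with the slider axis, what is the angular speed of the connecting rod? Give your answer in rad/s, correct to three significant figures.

ω = 302.5 rad/s
The rod makes angle φ with the slider axis where L sinφ = r sinθ; differentiating, L cosφ·φ̇ = r ω cosθ.
L cosφ = √(L² − r² sin²θ) = 0.14992 m.
|ω_rod| = r ω |cosθ| / √(L² − r² sin²θ) = 0.0502·302.5·0.47409/0.14992 = 48.025 rad/s.

48.0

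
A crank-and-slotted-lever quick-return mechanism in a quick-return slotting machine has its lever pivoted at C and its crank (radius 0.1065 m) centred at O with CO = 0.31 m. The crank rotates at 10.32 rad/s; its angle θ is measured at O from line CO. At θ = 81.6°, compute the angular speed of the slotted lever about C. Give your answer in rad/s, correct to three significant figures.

ω = 10.32 rad/s
Crank pin A relative to C: A = (d + r cosθ, r sinθ); lever angle φ = atan2(r sinθ, d + r cosθ).
Differentiating tanφ: φ̇ = rω(d cosθ + r)/(d² + r² + 2dr cosθ).
d² + r² + 2dr cosθ = |CA|² = 0.117088 m²;  d cosθ + r = +0.15179 m.
|ω_lever| = |0.1065·10.32·+0.15179| / 0.117088 = 1.4248 rad/s.

1.42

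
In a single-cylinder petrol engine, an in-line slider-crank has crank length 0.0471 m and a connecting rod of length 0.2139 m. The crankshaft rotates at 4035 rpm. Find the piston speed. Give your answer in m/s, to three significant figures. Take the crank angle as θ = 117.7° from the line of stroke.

15.8

ω = 2π·4035/60 = 422.5 rad/s
For an in-line slider-crank, x = r cosθ + √(L² − r² sin²θ), so v = −rω sinθ·[1 + r cosθ/√(L² − r² sin²θ)].
With r = 0.0471 m, L = 0.2139 m, θ = 117.7°: √(L² − r² sin²θ) = 0.2098 m.
v = −0.0471·422.5·0.88539·[1 + 0.0471·-0.46484/0.2098] = -15.782 m/s.
|v| = 15.782 m/s.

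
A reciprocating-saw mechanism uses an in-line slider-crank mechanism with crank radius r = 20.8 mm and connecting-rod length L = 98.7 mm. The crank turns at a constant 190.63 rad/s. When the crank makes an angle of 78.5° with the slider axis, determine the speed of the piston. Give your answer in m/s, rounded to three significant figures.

ω = 190.6 rad/s
For an in-line slider-crank, x = r cosθ + √(L² − r² sin²θ), so v = −rω sinθ·[1 + r cosθ/√(L² − r² sin²θ)].
With r = 0.0208 m, L = 0.0987 m, θ = 78.5°: √(L² − r² sin²θ) = 0.096572 m.
v = −0.0208·190.6·0.97992·[1 + 0.0208·0.19937/0.096572] = -4.0523 m/s.
|v| = 4.0523 m/s.

4.05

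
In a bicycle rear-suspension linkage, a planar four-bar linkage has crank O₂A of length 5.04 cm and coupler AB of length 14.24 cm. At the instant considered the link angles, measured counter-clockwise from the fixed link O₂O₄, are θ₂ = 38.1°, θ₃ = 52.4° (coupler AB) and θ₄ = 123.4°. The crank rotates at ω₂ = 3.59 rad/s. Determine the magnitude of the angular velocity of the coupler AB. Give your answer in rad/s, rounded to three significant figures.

1.34

ω₂ = 3.59 rad/s
Differentiating the loop-closure r₂e^{iθ₂}+r₃e^{iθ₃}=r₁+r₄e^{iθ₄} gives r₂ω₂e^{iθ₂}+r₃ω₃e^{iθ₃}=r₄ω₄e^{iθ₄}.
Eliminating the other unknown: ω₃ = r₂ω₂ sin(θ₄−θ₂) / [r₃ sin(θ₃−θ₄)].
Numerator sine = +0.99664; denominator sine = -0.94552.
Result = 0.0504·3.59·(+0.99664) / (0.1424·(-0.94552)) = -1.3393 rad/s; magnitude 1.3393 rad/s.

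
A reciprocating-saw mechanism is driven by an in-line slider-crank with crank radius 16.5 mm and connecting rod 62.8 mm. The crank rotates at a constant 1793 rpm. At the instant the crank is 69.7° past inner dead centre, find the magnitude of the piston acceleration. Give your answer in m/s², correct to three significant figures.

83.3

ω = 2π·1793/60 = 187.8 rad/s
x(θ) = r cosθ + √(L² − r² sin²θ); with ω constant, a = ω²·d²x/dθ².
d²x/dθ² = −r cosθ − r²(cos2θ)/√u − r⁴ sin²2θ/(4u^{3/2}),  u = L² − r² sin²θ = 0.00370436 m².
Substituting r = 0.0165 m, L = 0.0628 m, θ = 69.7°: d²x/dθ² = -0.0023629 m.
a = ω²·d²x/dθ² = (187.8)²·(-0.0023629) = -83.304 m/s²;  |a| = 83.304 m/s².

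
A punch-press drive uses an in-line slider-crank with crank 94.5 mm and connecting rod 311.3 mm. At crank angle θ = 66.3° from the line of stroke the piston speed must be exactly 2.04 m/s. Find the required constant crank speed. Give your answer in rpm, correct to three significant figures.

200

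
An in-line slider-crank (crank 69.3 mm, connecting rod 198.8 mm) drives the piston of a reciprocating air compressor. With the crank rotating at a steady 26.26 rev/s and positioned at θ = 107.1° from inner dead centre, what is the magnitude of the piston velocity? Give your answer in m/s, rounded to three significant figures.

9.74

ω = 2π·26.3 = 165 rad/s
For an in-line slider-crank, x = r cosθ + √(L² − r² sin²θ), so v = −rω sinθ·[1 + r cosθ/√(L² − r² sin²θ)].
With r = 0.0693 m, L = 0.1988 m, θ = 107.1°: √(L² − r² sin²θ) = 0.18744 m.
v = −0.0693·165·0.95579·[1 + 0.0693·-0.29404/0.18744] = -9.7407 m/s.
|v| = 9.7407 m/s.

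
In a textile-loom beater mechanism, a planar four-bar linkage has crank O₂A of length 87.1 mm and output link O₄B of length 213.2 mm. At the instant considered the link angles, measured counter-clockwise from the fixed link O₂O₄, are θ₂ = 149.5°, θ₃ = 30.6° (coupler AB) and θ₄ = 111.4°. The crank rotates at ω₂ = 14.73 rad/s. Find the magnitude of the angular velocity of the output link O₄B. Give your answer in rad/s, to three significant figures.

5.34

ω₂ = 14.73 rad/s
Differentiating the loop-closure r₂e^{iθ₂}+r₃e^{iθ₃}=r₁+r₄e^{iθ₄} gives r₂ω₂e^{iθ₂}+r₃ω₃e^{iθ₃}=r₄ω₄e^{iθ₄}.
Eliminating the other unknown: ω₄ = r₂ω₂ sin(θ₂−θ₃) / [r₄ sin(θ₄−θ₃)].
Numerator sine = +0.87546; denominator sine = +0.98714.
Result = 0.0871·14.73·(+0.87546) / (0.2132·(+0.98714)) = +5.337 rad/s; magnitude 5.337 rad/s.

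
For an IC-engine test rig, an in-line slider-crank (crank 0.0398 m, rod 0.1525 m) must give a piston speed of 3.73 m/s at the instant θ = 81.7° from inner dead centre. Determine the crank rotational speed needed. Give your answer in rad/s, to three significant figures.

For an in-line slider-crank, |v_piston| = rω|sinθ|·[1 + r cosθ/√(L² − r² sin²θ)].
With r = 0.0398 m, L = 0.1525 m, θ = 81.7°: the bracketed kinematic factor |dx/dθ| = 0.040919 m.
ω = v/|dx/dθ| = 3.73/0.040919 = 91.156 rad/s.

91.2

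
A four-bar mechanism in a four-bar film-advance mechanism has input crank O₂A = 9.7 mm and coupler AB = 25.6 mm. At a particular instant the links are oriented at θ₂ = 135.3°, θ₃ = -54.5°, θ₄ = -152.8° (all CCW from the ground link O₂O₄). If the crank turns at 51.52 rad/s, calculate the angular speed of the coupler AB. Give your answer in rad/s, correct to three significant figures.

ω₂ = 51.52 rad/s
Differentiating the loop-closure r₂e^{iθ₂}+r₃e^{iθ₃}=r₁+r₄e^{iθ₄} gives r₂ω₂e^{iθ₂}+r₃ω₃e^{iθ₃}=r₄ω₄e^{iθ₄}.
Eliminating the other unknown: ω₃ = r₂ω₂ sin(θ₄−θ₂) / [r₃ sin(θ₃−θ₄)].
Numerator sine = +0.95052; denominator sine = +0.98953.
Result = 0.0097·51.52·(+0.95052) / (0.0256·(+0.98953)) = +18.752 rad/s; magnitude 18.752 rad/s.

18.8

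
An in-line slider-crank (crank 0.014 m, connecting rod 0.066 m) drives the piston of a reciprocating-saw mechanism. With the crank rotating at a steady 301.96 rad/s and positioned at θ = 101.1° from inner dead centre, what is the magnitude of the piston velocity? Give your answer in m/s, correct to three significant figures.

3.98

ω = 302 rad/s
For an in-line slider-crank, x = r cosθ + √(L² − r² sin²θ), so v = −rω sinθ·[1 + r cosθ/√(L² − r² sin²θ)].
With r = 0.014 m, L = 0.066 m, θ = 101.1°: √(L² − r² sin²θ) = 0.064554 m.
v = −0.014·302·0.98129·[1 + 0.014·-0.19252/0.064554] = -3.9752 m/s.
|v| = 3.9752 m/s.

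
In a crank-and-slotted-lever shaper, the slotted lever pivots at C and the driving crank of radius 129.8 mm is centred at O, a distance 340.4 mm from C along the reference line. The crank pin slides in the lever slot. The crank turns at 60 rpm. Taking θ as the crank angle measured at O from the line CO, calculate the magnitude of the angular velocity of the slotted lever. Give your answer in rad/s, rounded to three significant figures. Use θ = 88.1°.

0.848

ω = 6.283 rad/s (from 60 rpm).
Crank pin A relative to C: A = (d + r cosθ, r sinθ); lever angle φ = atan2(r sinθ, d + r cosθ).
Differentiating tanφ: φ̇ = rω(d cosθ + r)/(d² + r² + 2dr cosθ).
d² + r² + 2dr cosθ = |CA|² = 0.13565 m²;  d cosθ + r = +0.14109 m.
|ω_lever| = |0.1298·6.283·+0.14109| / 0.13565 = 0.84824 rad/s.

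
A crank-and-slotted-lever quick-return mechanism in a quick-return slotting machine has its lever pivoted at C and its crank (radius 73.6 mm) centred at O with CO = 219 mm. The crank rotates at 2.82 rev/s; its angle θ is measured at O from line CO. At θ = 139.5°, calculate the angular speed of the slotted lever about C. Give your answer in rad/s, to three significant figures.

4.20

ω = 17.72 rad/s (from 2.82 rev/s).
Crank pin A relative to C: A = (d + r cosθ, r sinθ); lever angle φ = atan2(r sinθ, d + r cosθ).
Differentiating tanφ: φ̇ = rω(d cosθ + r)/(d² + r² + 2dr cosθ).
d² + r² + 2dr cosθ = |CA|² = 0.0288649 m²;  d cosθ + r = -0.092929 m.
|ω_lever| = |0.0736·17.72·-0.092929| / 0.0288649 = 4.1984 rad/s.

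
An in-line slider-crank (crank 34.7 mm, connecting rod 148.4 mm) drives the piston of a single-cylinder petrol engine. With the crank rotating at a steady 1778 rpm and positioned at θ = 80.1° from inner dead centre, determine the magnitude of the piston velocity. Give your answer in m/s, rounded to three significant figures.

6.63

ω = 2π·1778/60 = 186.2 rad/s
For an in-line slider-crank, x = r cosθ + √(L² − r² sin²θ), so v = −rω sinθ·[1 + r cosθ/√(L² − r² sin²θ)].
With r = 0.0347 m, L = 0.1484 m, θ = 80.1°: √(L² − r² sin²θ) = 0.14441 m.
v = −0.0347·186.2·0.98511·[1 + 0.0347·0.17193/0.14441] = -6.6276 m/s.
|v| = 6.6276 m/s.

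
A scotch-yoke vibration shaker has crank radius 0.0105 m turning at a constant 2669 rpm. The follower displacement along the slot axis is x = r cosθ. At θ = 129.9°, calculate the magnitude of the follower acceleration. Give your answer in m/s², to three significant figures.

ω = 279.5 rad/s (from 2669 rpm).
x = r cosθ ⇒ ẍ = −rω² cosθ (ω constant).
|a| = rω²|cosθ| = 0.0105·(279.5)²·|cos 129.9°| = 526.15 m/s².

526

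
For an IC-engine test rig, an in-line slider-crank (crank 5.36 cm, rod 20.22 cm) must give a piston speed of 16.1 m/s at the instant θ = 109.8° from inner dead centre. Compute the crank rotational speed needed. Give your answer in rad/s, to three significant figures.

For an in-line slider-crank, |v_piston| = rω|sinθ|·[1 + r cosθ/√(L² − r² sin²θ)].
With r = 0.0536 m, L = 0.2022 m, θ = 109.8°: the bracketed kinematic factor |dx/dθ| = 0.045755 m.
ω = v/|dx/dθ| = 16.1/0.045755 = 351.87 rad/s.

352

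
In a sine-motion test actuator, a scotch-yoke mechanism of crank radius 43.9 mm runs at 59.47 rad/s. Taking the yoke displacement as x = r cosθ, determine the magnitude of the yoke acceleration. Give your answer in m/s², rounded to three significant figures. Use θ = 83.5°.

17.6

ω = 59.47 rad/s
x = r cosθ ⇒ ẍ = −rω² cosθ (ω constant).
|a| = rω²|cosθ| = 0.0439·(59.47)²·|cos 83.5°| = 17.576 m/s².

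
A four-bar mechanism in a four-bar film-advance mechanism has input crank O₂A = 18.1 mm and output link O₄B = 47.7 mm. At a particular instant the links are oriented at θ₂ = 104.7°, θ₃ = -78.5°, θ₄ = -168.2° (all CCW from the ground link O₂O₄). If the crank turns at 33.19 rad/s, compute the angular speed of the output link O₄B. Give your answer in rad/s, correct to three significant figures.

0.703

ω₂ = 33.19 rad/s
Differentiating the loop-closure r₂e^{iθ₂}+r₃e^{iθ₃}=r₁+r₄e^{iθ₄} gives r₂ω₂e^{iθ₂}+r₃ω₃e^{iθ₃}=r₄ω₄e^{iθ₄}.
Eliminating the other unknown: ω₄ = r₂ω₂ sin(θ₂−θ₃) / [r₄ sin(θ₄−θ₃)].
Numerator sine = -0.05582; denominator sine = -0.99999.
Result = 0.0181·33.19·(-0.05582) / (0.0477·(-0.99999)) = +0.70303 rad/s; magnitude 0.70303 rad/s.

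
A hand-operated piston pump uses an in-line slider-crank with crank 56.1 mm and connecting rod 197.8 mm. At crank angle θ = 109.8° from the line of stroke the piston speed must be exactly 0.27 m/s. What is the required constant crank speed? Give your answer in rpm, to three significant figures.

54.3

For an in-line slider-crank, |v_piston| = rω|sinθ|·[1 + r cosθ/√(L² − r² sin²θ)].
With r = 0.0561 m, L = 0.1978 m, θ = 109.8°: the bracketed kinematic factor |dx/dθ| = 0.047522 m.
ω = v/|dx/dθ| = 0.27/0.047522 = 5.6816 rad/s.
N = 60ω/(2π) = 54.256 rpm.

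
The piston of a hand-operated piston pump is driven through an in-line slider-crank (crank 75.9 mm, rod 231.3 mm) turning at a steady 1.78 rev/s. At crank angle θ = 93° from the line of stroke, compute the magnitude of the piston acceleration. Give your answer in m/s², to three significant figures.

ω = 2π·1.78 = 11.18 rad/s
x(θ) = r cosθ + √(L² − r² sin²θ); with ω constant, a = ω²·d²x/dθ².
d²x/dθ² = −r cosθ − r²(cos2θ)/√u − r⁴ sin²2θ/(4u^{3/2}),  u = L² − r² sin²θ = 0.0477547 m².
Substituting r = 0.0759 m, L = 0.2313 m, θ = 93°: d²x/dθ² = +0.030181 m.
a = ω²·d²x/dθ² = (11.18)²·(+0.030181) = +3.7751 m/s²;  |a| = 3.7751 m/s².

3.78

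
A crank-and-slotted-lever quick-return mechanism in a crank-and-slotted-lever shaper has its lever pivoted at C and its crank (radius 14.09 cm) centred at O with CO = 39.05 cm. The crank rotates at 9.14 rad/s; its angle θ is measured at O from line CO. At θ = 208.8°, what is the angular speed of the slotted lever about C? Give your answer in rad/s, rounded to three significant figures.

ω = 9.14 rad/s
Crank pin A relative to C: A = (d + r cosθ, r sinθ); lever angle φ = atan2(r sinθ, d + r cosθ).
Differentiating tanφ: φ̇ = rω(d cosθ + r)/(d² + r² + 2dr cosθ).
d² + r² + 2dr cosθ = |CA|² = 0.0759117 m²;  d cosθ + r = -0.2013 m.
|ω_lever| = |0.1409·9.14·-0.2013| / 0.0759117 = 3.415 rad/s.

3.41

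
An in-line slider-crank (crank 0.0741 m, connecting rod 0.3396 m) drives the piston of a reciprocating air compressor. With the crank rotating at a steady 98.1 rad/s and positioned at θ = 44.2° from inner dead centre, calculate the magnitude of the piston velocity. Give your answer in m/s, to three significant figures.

5.87

ω = 98.1 rad/s
For an in-line slider-crank, x = r cosθ + √(L² − r² sin²θ), so v = −rω sinθ·[1 + r cosθ/√(L² − r² sin²θ)].
With r = 0.0741 m, L = 0.3396 m, θ = 44.2°: √(L² − r² sin²θ) = 0.33565 m.
v = −0.0741·98.1·0.69717·[1 + 0.0741·0.71691/0.33565] = -5.8699 m/s.
|v| = 5.8699 m/s.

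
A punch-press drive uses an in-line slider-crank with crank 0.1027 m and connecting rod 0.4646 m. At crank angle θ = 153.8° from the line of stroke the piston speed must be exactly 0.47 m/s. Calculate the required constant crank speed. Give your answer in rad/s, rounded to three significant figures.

For an in-line slider-crank, |v_piston| = rω|sinθ|·[1 + r cosθ/√(L² − r² sin²θ)].
With r = 0.1027 m, L = 0.4646 m, θ = 153.8°: the bracketed kinematic factor |dx/dθ| = 0.036306 m.
ω = v/|dx/dθ| = 0.47/0.036306 = 12.945 rad/s.

12.9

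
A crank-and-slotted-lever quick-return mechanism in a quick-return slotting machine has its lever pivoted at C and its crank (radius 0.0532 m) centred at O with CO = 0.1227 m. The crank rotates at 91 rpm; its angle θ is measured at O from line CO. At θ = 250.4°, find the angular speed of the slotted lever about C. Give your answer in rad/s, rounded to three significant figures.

0.452

ω = 9.529 rad/s (from 91 rpm).
Crank pin A relative to C: A = (d + r cosθ, r sinθ); lever angle φ = atan2(r sinθ, d + r cosθ).
Differentiating tanφ: φ̇ = rω(d cosθ + r)/(d² + r² + 2dr cosθ).
d² + r² + 2dr cosθ = |CA|² = 0.0135061 m²;  d cosθ + r = +0.01204 m.
|ω_lever| = |0.0532·9.529·+0.01204| / 0.0135061 = 0.45194 rad/s.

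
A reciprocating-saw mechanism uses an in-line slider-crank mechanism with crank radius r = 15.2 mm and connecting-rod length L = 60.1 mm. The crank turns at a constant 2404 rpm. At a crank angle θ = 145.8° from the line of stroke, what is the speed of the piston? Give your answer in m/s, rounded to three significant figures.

1.70

ω = 2π·2404/60 = 251.7 rad/s
For an in-line slider-crank, x = r cosθ + √(L² − r² sin²θ), so v = −rω sinθ·[1 + r cosθ/√(L² − r² sin²θ)].
With r = 0.0152 m, L = 0.0601 m, θ = 145.8°: √(L² − r² sin²θ) = 0.05949 m.
v = −0.0152·251.7·0.56208·[1 + 0.0152·-0.82708/0.05949] = -1.6963 m/s.
|v| = 1.6963 m/s.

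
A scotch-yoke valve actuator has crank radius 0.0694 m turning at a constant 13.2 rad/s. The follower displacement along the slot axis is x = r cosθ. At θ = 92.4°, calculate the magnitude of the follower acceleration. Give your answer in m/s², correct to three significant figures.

0.506

ω = 13.2 rad/s
x = r cosθ ⇒ ẍ = −rω² cosθ (ω constant).
|a| = rω²|cosθ| = 0.0694·(13.2)²·|cos 92.4°| = 0.50637 m/s².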